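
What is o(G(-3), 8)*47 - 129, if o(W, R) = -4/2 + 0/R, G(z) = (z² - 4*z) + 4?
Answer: -223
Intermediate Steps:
G(z) = 4 + z² - 4*z
o(W, R) = -2 (o(W, R) = -4*½ + 0 = -2 + 0 = -2)
o(G(-3), 8)*47 - 129 = -2*47 - 129 = -94 - 129 = -223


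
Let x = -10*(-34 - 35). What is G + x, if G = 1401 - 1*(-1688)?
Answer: 3779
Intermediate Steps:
G = 3089 (G = 1401 + 1688 = 3089)
x = 690 (x = -10*(-69) = 690)
G + x = 3089 + 690 = 3779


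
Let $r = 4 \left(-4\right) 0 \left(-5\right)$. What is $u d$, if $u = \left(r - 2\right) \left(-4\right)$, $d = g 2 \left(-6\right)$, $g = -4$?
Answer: $384$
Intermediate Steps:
$r = 0$ ($r = 4 \cdot 0 \left(-5\right) = 4 \cdot 0 = 0$)
$d = 48$ ($d = \left(-4\right) 2 \left(-6\right) = \left(-8\right) \left(-6\right) = 48$)
$u = 8$ ($u = \left(0 - 2\right) \left(-4\right) = \left(-2\right) \left(-4\right) = 8$)
$u d = 8 \cdot 48 = 384$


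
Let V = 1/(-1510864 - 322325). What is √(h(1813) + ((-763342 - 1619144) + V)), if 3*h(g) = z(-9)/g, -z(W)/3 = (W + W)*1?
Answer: I*√537086664017625876738009/474795951 ≈ 1543.5*I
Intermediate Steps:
z(W) = -6*W (z(W) = -3*(W + W) = -3*2*W = -6*W)
V = -1/1833189 (V = 1/(-1833189) = -1/1833189 ≈ -5.4550e-7)
h(g) = 18/g (h(g) = ((-6*(-9))/g)/3 = (54/g)/3 = 18/g)
√(h(1813) + ((-763342 - 1619144) + V)) = √(18/1813 + ((-763342 - 1619144) - 1/1833189)) = √(18*(1/1813) + (-2382486 - 1/1833189)) = √(18/1813 - 4367547127855/1833189) = √(-7918362909803713/3323571657) = I*√537086664017625876738009/474795951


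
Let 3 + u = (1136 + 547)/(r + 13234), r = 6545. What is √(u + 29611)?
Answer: √1286993850265/6593 ≈ 172.07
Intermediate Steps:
u = -19218/6593 (u = -3 + (1136 + 547)/(6545 + 13234) = -3 + 1683/19779 = -3 + 1683*(1/19779) = -3 + 561/6593 = -19218/6593 ≈ -2.9149)
√(u + 29611) = √(-19218/6593 + 29611) = √(195206105/6593) = √1286993850265/6593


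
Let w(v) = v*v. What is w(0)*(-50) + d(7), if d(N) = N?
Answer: 7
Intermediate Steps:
w(v) = v²
w(0)*(-50) + d(7) = 0²*(-50) + 7 = 0*(-50) + 7 = 0 + 7 = 7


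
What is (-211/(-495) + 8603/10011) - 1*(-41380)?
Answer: 68354228302/1651815 ≈ 41381.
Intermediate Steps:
(-211/(-495) + 8603/10011) - 1*(-41380) = (-211*(-1/495) + 8603*(1/10011)) + 41380 = (211/495 + 8603/10011) + 41380 = 2123602/1651815 + 41380 = 68354228302/1651815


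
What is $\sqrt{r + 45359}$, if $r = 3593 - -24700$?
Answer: $2 \sqrt{18413} \approx 271.39$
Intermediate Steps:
$r = 28293$ ($r = 3593 + 24700 = 28293$)
$\sqrt{r + 45359} = \sqrt{28293 + 45359} = \sqrt{73652} = 2 \sqrt{18413}$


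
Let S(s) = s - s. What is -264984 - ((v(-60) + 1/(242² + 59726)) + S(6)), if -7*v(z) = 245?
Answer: -31340817211/118290 ≈ -2.6495e+5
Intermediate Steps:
v(z) = -35 (v(z) = -⅐*245 = -35)
S(s) = 0
-264984 - ((v(-60) + 1/(242² + 59726)) + S(6)) = -264984 - ((-35 + 1/(242² + 59726)) + 0) = -264984 - ((-35 + 1/(58564 + 59726)) + 0) = -264984 - ((-35 + 1/118290) + 0) = -264984 - (-4140149/118290 + 0) = -264984 - 1*(-4140149/118290) = -264984 + 4140149/118290 = -31340817211/118290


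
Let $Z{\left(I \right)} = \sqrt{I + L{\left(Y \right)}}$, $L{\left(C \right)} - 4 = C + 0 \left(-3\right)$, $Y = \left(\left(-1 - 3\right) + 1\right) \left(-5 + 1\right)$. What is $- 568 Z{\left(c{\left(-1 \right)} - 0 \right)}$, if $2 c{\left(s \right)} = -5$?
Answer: $- 852 \sqrt{6} \approx -2087.0$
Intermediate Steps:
$c{\left(s \right)} = - \frac{5}{2}$ ($c{\left(s \right)} = \frac{1}{2} \left(-5\right) = - \frac{5}{2}$)
$Y = 12$ ($Y = \left(\left(-1 - 3\right) + 1\right) \left(-4\right) = \left(-4 + 1\right) \left(-4\right) = \left(-3\right) \left(-4\right) = 12$)
$L{\left(C \right)} = 4 + C$ ($L{\left(C \right)} = 4 + \left(C + 0 \left(-3\right)\right) = 4 + \left(C + 0\right) = 4 + C$)
$Z{\left(I \right)} = \sqrt{16 + I}$ ($Z{\left(I \right)} = \sqrt{I + \left(4 + 12\right)} = \sqrt{I + 16} = \sqrt{16 + I}$)
$- 568 Z{\left(c{\left(-1 \right)} - 0 \right)} = - 568 \sqrt{16 - \frac{5}{2}} = - 568 \sqrt{\frac{27}{2}} = - 568 \frac{3 \sqrt{6}}{2} = - 852 \sqrt{6}$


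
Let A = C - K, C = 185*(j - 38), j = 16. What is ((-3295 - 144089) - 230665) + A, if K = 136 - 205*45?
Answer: -373030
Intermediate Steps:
K = -9089 (K = 136 - 9225 = -9089)
C = -4070 (C = 185*(16 - 38) = 185*(-22) = -4070)
A = 5019 (A = -4070 - 1*(-9089) = -4070 + 9089 = 5019)
((-3295 - 144089) - 230665) + A = ((-3295 - 144089) - 230665) + 5019 = (-147384 - 230665) + 5019 = -378049 + 5019 = -373030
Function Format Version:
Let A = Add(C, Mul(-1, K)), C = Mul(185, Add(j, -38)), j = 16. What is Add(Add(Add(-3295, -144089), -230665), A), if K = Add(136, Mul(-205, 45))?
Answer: -373030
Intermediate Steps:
K = -9089 (K = Add(136, -9225) = -9089)
C = -4070 (C = Mul(185, Add(16, -38)) = Mul(185, -22) = -4070)
A = 5019 (A = Add(-4070, Mul(-1, -9089)) = Add(-4070, 9089) = 5019)
Add(Add(Add(-3295, -144089), -230665), A) = Add(Add(Add(-3295, -144089), -230665), 5019) = Add(Add(-147384, -230665), 5019) = Add(-378049, 5019) = -373030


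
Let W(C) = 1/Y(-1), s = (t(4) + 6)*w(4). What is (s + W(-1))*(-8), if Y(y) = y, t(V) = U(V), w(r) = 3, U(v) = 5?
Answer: -256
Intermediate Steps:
t(V) = 5
s = 33 (s = (5 + 6)*3 = 11*3 = 33)
W(C) = -1 (W(C) = 1/(-1) = -1)
(s + W(-1))*(-8) = (33 - 1)*(-8) = 32*(-8) = -256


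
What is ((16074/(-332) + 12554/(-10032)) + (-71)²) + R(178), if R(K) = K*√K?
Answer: 2078031661/416328 + 178*√178 ≈ 7366.1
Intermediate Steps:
R(K) = K^(3/2)
((16074/(-332) + 12554/(-10032)) + (-71)²) + R(178) = ((16074/(-332) + 12554/(-10032)) + (-71)²) + 178^(3/2) = ((16074*(-1/332) + 12554*(-1/10032)) + 5041) + 178*√178 = ((-8037/166 - 6277/5016) + 5041) + 178*√178 = (-20677787/416328 + 5041) + 178*√178 = 2078031661/416328 + 178*√178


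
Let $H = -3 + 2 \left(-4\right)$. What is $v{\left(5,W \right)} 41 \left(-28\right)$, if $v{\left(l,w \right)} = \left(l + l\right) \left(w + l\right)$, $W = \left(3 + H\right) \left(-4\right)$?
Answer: $-424760$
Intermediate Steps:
$H = -11$ ($H = -3 - 8 = -11$)
$W = 32$ ($W = \left(3 - 11\right) \left(-4\right) = \left(-8\right) \left(-4\right) = 32$)
$v{\left(l,w \right)} = 2 l \left(l + w\right)$
$v{\left(5,W \right)} 41 \left(-28\right) = 2 \cdot 5 \left(5 + 32\right) 41 \left(-28\right) = 2 \cdot 5 \cdot 37 \cdot 41 \left(-28\right) = 370 \cdot 41 \left(-28\right) = 15170 \left(-28\right) = -424760$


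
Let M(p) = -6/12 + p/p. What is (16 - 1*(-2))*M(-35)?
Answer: 9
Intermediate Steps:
M(p) = ½ (M(p) = -6*1/12 + 1 = -½ + 1 = ½)
(16 - 1*(-2))*M(-35) = (16 - 1*(-2))*(½) = (16 + 2)*(½) = 18*(½) = 9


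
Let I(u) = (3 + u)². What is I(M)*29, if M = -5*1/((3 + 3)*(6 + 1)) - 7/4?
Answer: 261725/7056 ≈ 37.093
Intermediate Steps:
M = -157/84 (M = -5/(6*7) - 7*¼ = -5/42 - 7/4 = -157/84 ≈ -1.8690)
I(M)*29 = (3 - 157/84)²*29 = (95/84)²*29 = (9025/7056)*29 = 261725/7056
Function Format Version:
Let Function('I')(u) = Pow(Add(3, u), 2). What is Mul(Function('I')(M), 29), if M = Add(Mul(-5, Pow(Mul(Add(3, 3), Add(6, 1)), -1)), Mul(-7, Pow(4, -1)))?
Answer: Rational(261725, 7056) ≈ 37.093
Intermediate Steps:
M = Rational(-157, 84) (M = Add(Mul(-5, Pow(Mul(6, 7), -1)), Mul(-7, Rational(1, 4))) = Add(Mul(-5, Pow(42, -1)), Rational(-7, 4)) = Add(Mul(-5, Rational(1, 42)), Rational(-7, 4)) = Add(Rational(-5, 42), Rational(-7, 4)) = Rational(-157, 84) ≈ -1.8690)
Mul(Function('I')(M), 29) = Mul(Pow(Add(3, Rational(-157, 84)), 2), 29) = Mul(Pow(Rational(95, 84), 2), 29) = Mul(Rational(9025, 7056), 29) = Rational(261725, 7056)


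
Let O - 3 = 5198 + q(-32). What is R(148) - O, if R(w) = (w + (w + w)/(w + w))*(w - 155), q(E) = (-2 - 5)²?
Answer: -6293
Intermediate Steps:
q(E) = 49 (q(E) = (-7)² = 49)
O = 5250 (O = 3 + (5198 + 49) = 3 + 5247 = 5250)
R(w) = (1 + w)*(-155 + w) (R(w) = (w + (2*w)/((2*w)))*(-155 + w) = (w + (2*w)*(1/(2*w)))*(-155 + w) = (w + 1)*(-155 + w) = (1 + w)*(-155 + w))
R(148) - O = (-155 + 148² - 154*148) - 1*5250 = (-155 + 21904 - 22792) - 5250 = -1043 - 5250 = -6293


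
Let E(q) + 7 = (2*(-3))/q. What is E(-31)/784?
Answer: -211/24304 ≈ -0.0086817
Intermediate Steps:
E(q) = -7 - 6/q (E(q) = -7 + (2*(-3))/q = -7 - 6/q)
E(-31)/784 = (-7 - 6/(-31))/784 = (-7 - 6*(-1/31))*(1/784) = (-7 + 6/31)*(1/784) = -211/31*1/784 = -211/24304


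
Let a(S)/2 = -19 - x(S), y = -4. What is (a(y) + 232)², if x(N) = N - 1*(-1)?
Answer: 40000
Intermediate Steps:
x(N) = 1 + N (x(N) = N + 1 = 1 + N)
a(S) = -40 - 2*S (a(S) = 2*(-19 - (1 + S)) = 2*(-19 + (-1 - S)) = 2*(-20 - S) = -40 - 2*S)
(a(y) + 232)² = ((-40 - 2*(-4)) + 232)² = ((-40 + 8) + 232)² = (-32 + 232)² = 200² = 40000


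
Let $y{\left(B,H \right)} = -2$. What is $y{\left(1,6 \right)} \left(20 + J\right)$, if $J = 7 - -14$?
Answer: $-82$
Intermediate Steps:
$J = 21$ ($J = 7 + 14 = 21$)
$y{\left(1,6 \right)} \left(20 + J\right) = - 2 \left(20 + 21\right) = \left(-2\right) 41 = -82$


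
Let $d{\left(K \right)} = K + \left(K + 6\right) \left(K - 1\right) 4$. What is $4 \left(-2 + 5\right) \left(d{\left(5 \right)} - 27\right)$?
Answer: $1848$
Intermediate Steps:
$d{\left(K \right)} = K + 4 \left(-1 + K\right) \left(6 + K\right)$ ($d{\left(K \right)} = K + \left(6 + K\right) \left(-1 + K\right) 4 = K + \left(-1 + K\right) \left(6 + K\right) 4 = K + 4 \left(-1 + K\right) \left(6 + K\right)$)
$4 \left(-2 + 5\right) \left(d{\left(5 \right)} - 27\right) = 4 \left(-2 + 5\right) \left(\left(-24 + 4 \cdot 5^{2} + 21 \cdot 5\right) - 27\right) = 4 \cdot 3 \left(\left(-24 + 4 \cdot 25 + 105\right) - 27\right) = 12 \left(\left(-24 + 100 + 105\right) - 27\right) = 12 \left(181 - 27\right) = 12 \cdot 154 = 1848$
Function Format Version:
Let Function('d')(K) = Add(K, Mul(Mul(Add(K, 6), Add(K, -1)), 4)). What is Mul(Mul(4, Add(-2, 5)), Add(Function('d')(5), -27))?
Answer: 1848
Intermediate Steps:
Function('d')(K) = Add(K, Mul(4, Add(-1, K), Add(6, K))) (Function('d')(K) = Add(K, Mul(Mul(Add(6, K), Add(-1, K)), 4)) = Add(K, Mul(Mul(Add(-1, K), Add(6, K)), 4)) = Add(K, Mul(4, Add(-1, K), Add(6, K))))
Mul(Mul(4, Add(-2, 5)), Add(Function('d')(5), -27)) = Mul(Mul(4, Add(-2, 5)), Add(Add(-24, Mul(4, Pow(5, 2)), Mul(21, 5)), -27)) = Mul(Mul(4, 3), Add(Add(-24, Mul(4, 25), 105), -27)) = Mul(12, Add(Add(-24, 100, 105), -27)) = Mul(12, Add(181, -27)) = Mul(12, 154) = 1848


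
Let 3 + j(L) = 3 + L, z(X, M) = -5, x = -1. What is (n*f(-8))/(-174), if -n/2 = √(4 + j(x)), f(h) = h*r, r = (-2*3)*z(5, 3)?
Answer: -80*√3/29 ≈ -4.7781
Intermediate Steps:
j(L) = L (j(L) = -3 + (3 + L) = L)
r = 30 (r = -2*3*(-5) = -6*(-5) = 30)
f(h) = 30*h (f(h) = h*30 = 30*h)
n = -2*√3 (n = -2*√(4 - 1) = -2*√3 ≈ -3.4641)
(n*f(-8))/(-174) = ((-2*√3)*(30*(-8)))/(-174) = (-2*√3*(-240))*(-1/174) = (480*√3)*(-1/174) = -80*√3/29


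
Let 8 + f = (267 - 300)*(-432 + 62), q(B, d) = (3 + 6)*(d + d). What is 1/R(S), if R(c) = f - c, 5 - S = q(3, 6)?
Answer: 1/12305 ≈ 8.1268e-5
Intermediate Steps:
q(B, d) = 18*d (q(B, d) = 9*(2*d) = 18*d)
S = -103 (S = 5 - 18*6 = 5 - 1*108 = 5 - 108 = -103)
f = 12202 (f = -8 + (267 - 300)*(-432 + 62) = -8 - 33*(-370) = -8 + 12210 = 12202)
R(c) = 12202 - c
1/R(S) = 1/(12202 - 1*(-103)) = 1/(12202 + 103) = 1/12305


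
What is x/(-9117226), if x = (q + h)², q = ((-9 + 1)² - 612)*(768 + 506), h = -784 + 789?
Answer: -487409233609/9117226 ≈ -53460.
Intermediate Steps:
h = 5
q = -698152 (q = ((-8)² - 612)*1274 = (64 - 612)*1274 = -548*1274 = -698152)
x = 487409233609 (x = (-698152 + 5)² = (-698147)² = 487409233609)
x/(-9117226) = 487409233609/(-9117226) = 487409233609*(-1/9117226) = -487409233609/9117226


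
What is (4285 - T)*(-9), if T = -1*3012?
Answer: -65673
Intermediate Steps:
T = -3012
(4285 - T)*(-9) = (4285 - 1*(-3012))*(-9) = (4285 + 3012)*(-9) = 7297*(-9) = -65673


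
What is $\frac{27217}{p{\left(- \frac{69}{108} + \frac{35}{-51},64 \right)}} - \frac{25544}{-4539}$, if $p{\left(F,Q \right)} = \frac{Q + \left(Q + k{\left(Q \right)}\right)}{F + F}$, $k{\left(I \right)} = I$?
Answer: $- \frac{1935069155}{5228928} \approx -370.07$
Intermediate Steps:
$p{\left(F,Q \right)} = \frac{3 Q}{2 F}$ ($p{\left(F,Q \right)} = \frac{Q + \left(Q + Q\right)}{F + F} = \frac{Q + 2 Q}{2 F} = 3 Q \frac{1}{2 F} = \frac{3 Q}{2 F}$)
$\frac{27217}{p{\left(- \frac{69}{108} + \frac{35}{-51},64 \right)}} - \frac{25544}{-4539} = \frac{27217}{\frac{3}{2} \cdot 64 \frac{1}{- \frac{69}{108} + \frac{35}{-51}}} - \frac{25544}{-4539} = \frac{27217}{\frac{3}{2} \cdot 64 \frac{1}{\left(-69\right) \frac{1}{108} + 35 \left(- \frac{1}{51}\right)}} - - \frac{25544}{4539} = \frac{27217}{\frac{3}{2} \cdot 64 \frac{1}{- \frac{23}{36} - \frac{35}{51}}} + \frac{25544}{4539} = \frac{27217}{\frac{3}{2} \cdot 64 \frac{1}{- \frac{811}{612}}} + \frac{25544}{4539} = \frac{27217}{\frac{3}{2} \cdot 64 \left(- \frac{612}{811}\right)} + \frac{25544}{4539} = \frac{27217}{- \frac{58752}{811}} + \frac{25544}{4539} = 27217 \left(- \frac{811}{58752}\right) + \frac{25544}{4539} = - \frac{1298411}{3456} + \frac{25544}{4539} = - \frac{1935069155}{5228928}$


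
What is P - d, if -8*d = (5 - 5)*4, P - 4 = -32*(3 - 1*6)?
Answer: 100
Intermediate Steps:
P = 100 (P = 4 - 32*(3 - 1*6) = 4 - 32*(3 - 6) = 4 - 32*(-3) = 4 + 96 = 100)
d = 0 (d = -(5 - 5)*4/8 = -0*4 = -1/8*0 = 0)
P - d = 100 - 1*0 = 100 + 0 = 100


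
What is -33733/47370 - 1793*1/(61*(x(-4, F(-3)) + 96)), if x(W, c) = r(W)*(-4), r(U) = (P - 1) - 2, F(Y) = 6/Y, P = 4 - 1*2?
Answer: -29070571/28895700 ≈ -1.0061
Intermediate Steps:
P = 2 (P = 4 - 2 = 2)
r(U) = -1 (r(U) = (2 - 1) - 2 = 1 - 2 = -1)
x(W, c) = 4 (x(W, c) = -1*(-4) = 4)
-33733/47370 - 1793*1/(61*(x(-4, F(-3)) + 96)) = -33733/47370 - 1793*1/(61*(4 + 96)) = -33733*1/47370 - 1793/(61*100) = -33733/47370 - 1793/6100 = -29070571/28895700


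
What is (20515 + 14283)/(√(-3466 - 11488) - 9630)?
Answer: -167552370/46375927 - 17399*I*√14954/46375927 ≈ -3.6129 - 0.045879*I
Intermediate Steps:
(20515 + 14283)/(√(-3466 - 11488) - 9630) = 34798/(√(-14954) - 9630) = 34798/(I*√14954 - 9630) = 34798/(-9630 + I*√14954)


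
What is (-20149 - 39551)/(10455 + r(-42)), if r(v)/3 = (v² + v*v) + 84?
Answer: -19900/7097 ≈ -2.8040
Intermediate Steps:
r(v) = 252 + 6*v² (r(v) = 3*((v² + v*v) + 84) = 3*((v² + v²) + 84) = 3*(2*v² + 84) = 3*(84 + 2*v²) = 252 + 6*v²)
(-20149 - 39551)/(10455 + r(-42)) = (-20149 - 39551)/(10455 + (252 + 6*(-42)²)) = -59700/(10455 + (252 + 6*1764)) = -59700/(10455 + (252 + 10584)) = -59700/(10455 + 10836) = -59700/21291 = -59700*1/21291 = -19900/7097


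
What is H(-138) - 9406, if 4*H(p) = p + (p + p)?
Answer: -19019/2 ≈ -9509.5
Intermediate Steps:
H(p) = 3*p/4 (H(p) = (p + (p + p))/4 = (p + 2*p)/4 = (3*p)/4 = 3*p/4)
H(-138) - 9406 = (¾)*(-138) - 9406 = -207/2 - 9406 = -19019/2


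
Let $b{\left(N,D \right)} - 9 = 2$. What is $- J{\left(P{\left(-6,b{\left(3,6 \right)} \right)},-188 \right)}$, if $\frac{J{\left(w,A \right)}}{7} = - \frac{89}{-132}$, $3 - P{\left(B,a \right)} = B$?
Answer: $- \frac{623}{132} \approx -4.7197$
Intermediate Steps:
$b{\left(N,D \right)} = 11$ ($b{\left(N,D \right)} = 9 + 2 = 11$)
$P{\left(B,a \right)} = 3 - B$
$J{\left(w,A \right)} = \frac{623}{132}$ ($J{\left(w,A \right)} = 7 \left(- \frac{89}{-132}\right) = 7 \left(\left(-89\right) \left(- \frac{1}{132}\right)\right) = 7 \cdot \frac{89}{132} = \frac{623}{132}$)
$- J{\left(P{\left(-6,b{\left(3,6 \right)} \right)},-188 \right)} = \left(-1\right) \frac{623}{132} = - \frac{623}{132}$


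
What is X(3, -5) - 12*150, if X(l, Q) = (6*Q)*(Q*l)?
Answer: -1350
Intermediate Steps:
X(l, Q) = 6*l*Q**2
X(3, -5) - 12*150 = 6*3*(-5)**2 - 12*150 = 6*3*25 - 1800 = 450 - 1800 = -1350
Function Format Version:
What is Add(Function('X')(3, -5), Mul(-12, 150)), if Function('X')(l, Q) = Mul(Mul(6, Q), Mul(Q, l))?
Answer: -1350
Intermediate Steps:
Function('X')(l, Q) = Mul(6, l, Pow(Q, 2))
Add(Function('X')(3, -5), Mul(-12, 150)) = Add(Mul(6, 3, Pow(-5, 2)), Mul(-12, 150)) = Add(Mul(6, 3, 25), -1800) = Add(450, -1800) = -1350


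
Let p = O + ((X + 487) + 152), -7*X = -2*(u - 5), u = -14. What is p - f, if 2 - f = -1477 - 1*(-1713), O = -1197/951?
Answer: 1922348/2219 ≈ 866.31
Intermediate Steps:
X = -38/7 (X = -(-2)*(-14 - 5)/7 = -(-2)*(-19)/7 = -⅐*38 = -38/7 ≈ -5.4286)
O = -399/317 (O = -1197*1/951 = -399/317 ≈ -1.2587)
p = 1403102/2219 (p = -399/317 + ((-38/7 + 487) + 152) = -399/317 + (3371/7 + 152) = -399/317 + 4435/7 = 1403102/2219 ≈ 632.31)
f = -234 (f = 2 - (-1477 - 1*(-1713)) = 2 - (-1477 + 1713) = 2 - 1*236 = 2 - 236 = -234)
p - f = 1403102/2219 - 1*(-234) = 1403102/2219 + 234 = 1922348/2219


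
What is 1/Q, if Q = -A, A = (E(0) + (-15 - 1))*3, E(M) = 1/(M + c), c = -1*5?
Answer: 5/243 ≈ 0.020576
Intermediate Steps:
c = -5
E(M) = 1/(-5 + M) (E(M) = 1/(M - 5) = 1/(-5 + M))
A = -243/5 (A = (1/(-5 + 0) + (-15 - 1))*3 = (1/(-5) - 16)*3 = (-⅕ - 16)*3 = -81/5*3 = -243/5 ≈ -48.600)
Q = 243/5 (Q = -1*(-243/5) = 243/5 ≈ 48.600)
1/Q = 1/(243/5) = 5/243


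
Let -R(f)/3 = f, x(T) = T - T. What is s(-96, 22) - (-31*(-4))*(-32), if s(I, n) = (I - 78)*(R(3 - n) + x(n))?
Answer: -5950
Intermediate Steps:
x(T) = 0
R(f) = -3*f
s(I, n) = (-78 + I)*(-9 + 3*n) (s(I, n) = (I - 78)*(-3*(3 - n) + 0) = (-78 + I)*((-9 + 3*n) + 0) = (-78 + I)*(-9 + 3*n))
s(-96, 22) - (-31*(-4))*(-32) = (702 - 234*22 + 3*(-96)*(-3 + 22)) - (-31*(-4))*(-32) = (702 - 5148 + 3*(-96)*19) - 124*(-32) = (702 - 5148 - 5472) - 1*(-3968) = -9918 + 3968 = -5950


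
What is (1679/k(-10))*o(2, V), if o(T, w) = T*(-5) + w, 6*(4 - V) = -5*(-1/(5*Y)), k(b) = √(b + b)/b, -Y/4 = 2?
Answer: -481873*I*√5/48 ≈ -22448.0*I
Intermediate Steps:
Y = -8 (Y = -4*2 = -8)
k(b) = √2/√b (k(b) = √(2*b)/b = (√2*√b)/b = √2/√b)
V = 193/48 (V = 4 - (-5)/(6*((-8*(-5)))) = 4 - (-5)/(6*40) = 4 - ⅙*(-⅛) = 4 + 1/48 = 193/48 ≈ 4.0208)
o(T, w) = w - 5*T (o(T, w) = -5*T + w = w - 5*T)
(1679/k(-10))*o(2, V) = (1679/((√2/√(-10))))*(193/48 - 5*2) = (1679/((√2*(-I*√10/10))))*(193/48 - 10) = (1679/((-I*√5/5)))*(-287/48) = (1679*(I*√5))*(-287/48) = (1679*I*√5)*(-287/48) = -481873*I*√5/48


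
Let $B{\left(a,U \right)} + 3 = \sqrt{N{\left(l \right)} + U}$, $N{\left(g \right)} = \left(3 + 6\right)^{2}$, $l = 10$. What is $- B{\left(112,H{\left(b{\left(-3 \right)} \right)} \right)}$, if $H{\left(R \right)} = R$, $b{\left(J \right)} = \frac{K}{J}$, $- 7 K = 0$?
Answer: $-6$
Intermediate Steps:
$K = 0$ ($K = \left(- \frac{1}{7}\right) 0 = 0$)
$b{\left(J \right)} = 0$ ($b{\left(J \right)} = \frac{0}{J} = 0$)
$N{\left(g \right)} = 81$ ($N{\left(g \right)} = 9^{2} = 81$)
$B{\left(a,U \right)} = -3 + \sqrt{81 + U}$
$- B{\left(112,H{\left(b{\left(-3 \right)} \right)} \right)} = - (-3 + \sqrt{81 + 0}) = - (-3 + \sqrt{81}) = - (-3 + 9) = \left(-1\right) 6 = -6$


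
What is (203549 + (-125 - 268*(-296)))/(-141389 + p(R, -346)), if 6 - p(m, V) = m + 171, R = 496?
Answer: -141376/71025 ≈ -1.9905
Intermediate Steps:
p(m, V) = -165 - m (p(m, V) = 6 - (m + 171) = 6 - (171 + m) = 6 + (-171 - m) = -165 - m)
(203549 + (-125 - 268*(-296)))/(-141389 + p(R, -346)) = (203549 + (-125 - 268*(-296)))/(-141389 + (-165 - 1*496)) = (203549 + (-125 + 79328))/(-141389 + (-165 - 496)) = (203549 + 79203)/(-141389 - 661) = 282752/(-142050) = 282752*(-1/142050) = -141376/71025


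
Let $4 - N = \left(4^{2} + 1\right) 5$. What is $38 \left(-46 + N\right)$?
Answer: $-4826$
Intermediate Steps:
$N = -81$ ($N = 4 - \left(4^{2} + 1\right) 5 = 4 - \left(16 + 1\right) 5 = 4 - 17 \cdot 5 = 4 - 85 = -81$)
$38 \left(-46 + N\right) = 38 \left(-46 - 81\right) = 38 \left(-127\right) = -4826$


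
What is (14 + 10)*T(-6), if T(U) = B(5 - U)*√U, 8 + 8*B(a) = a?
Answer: 9*I*√6 ≈ 22.045*I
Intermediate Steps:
B(a) = -1 + a/8
T(U) = √U*(-3/8 - U/8) (T(U) = (-1 + (5 - U)/8)*√U = (-1 + (5/8 - U/8))*√U = (-3/8 - U/8)*√U = √U*(-3/8 - U/8))
(14 + 10)*T(-6) = (14 + 10)*(√(-6)*(-3 - 1*(-6))/8) = 24*((I*√6)*(-3 + 6)/8) = 24*((⅛)*(I*√6)*3) = 24*(3*I*√6/8) = 9*I*√6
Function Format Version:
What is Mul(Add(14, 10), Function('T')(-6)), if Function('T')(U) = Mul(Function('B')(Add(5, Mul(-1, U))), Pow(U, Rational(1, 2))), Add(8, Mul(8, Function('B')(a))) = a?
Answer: Mul(9, I, Pow(6, Rational(1, 2))) ≈ Mul(22.045, I)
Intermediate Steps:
Function('B')(a) = Add(-1, Mul(Rational(1, 8), a))
Function('T')(U) = Mul(Pow(U, Rational(1, 2)), Add(Rational(-3, 8), Mul(Rational(-1, 8), U))) (Function('T')(U) = Mul(Add(-1, Mul(Rational(1, 8), Add(5, Mul(-1, U)))), Pow(U, Rational(1, 2))) = Mul(Add(-1, Add(Rational(5, 8), Mul(Rational(-1, 8), U))), Pow(U, Rational(1, 2))) = Mul(Add(Rational(-3, 8), Mul(Rational(-1, 8), U)), Pow(U, Rational(1, 2))) = Mul(Pow(U, Rational(1, 2)), Add(Rational(-3, 8), Mul(Rational(-1, 8), U))))
Mul(Add(14, 10), Function('T')(-6)) = Mul(Add(14, 10), Mul(Rational(1, 8), Pow(-6, Rational(1, 2)), Add(-3, Mul(-1, -6)))) = Mul(24, Mul(Rational(1, 8), Mul(I, Pow(6, Rational(1, 2))), Add(-3, 6))) = Mul(24, Mul(Rational(1, 8), Mul(I, Pow(6, Rational(1, 2))), 3)) = Mul(24, Mul(Rational(3, 8), I, Pow(6, Rational(1, 2)))) = Mul(9, I, Pow(6, Rational(1, 2)))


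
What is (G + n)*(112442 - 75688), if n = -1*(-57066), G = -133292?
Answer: -2801610404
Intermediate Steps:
n = 57066
(G + n)*(112442 - 75688) = (-133292 + 57066)*(112442 - 75688) = -76226*36754 = -2801610404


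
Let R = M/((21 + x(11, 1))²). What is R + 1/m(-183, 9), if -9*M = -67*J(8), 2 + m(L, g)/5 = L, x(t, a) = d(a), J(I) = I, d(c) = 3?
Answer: 61327/599400 ≈ 0.10231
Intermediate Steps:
x(t, a) = 3
m(L, g) = -10 + 5*L
M = 536/9 (M = -(-67)*8/9 = -⅑*(-536) = 536/9 ≈ 59.556)
R = 67/648 (R = 536/(9*((21 + 3)²)) = 536/(9*(24²)) = (536/9)/576 = (536/9)*(1/576) = 67/648 ≈ 0.10340)
R + 1/m(-183, 9) = 67/648 + 1/(-10 + 5*(-183)) = 67/648 + 1/(-10 - 915) = 67/648 + 1/(-925) = 67/648 - 1/925 = 61327/599400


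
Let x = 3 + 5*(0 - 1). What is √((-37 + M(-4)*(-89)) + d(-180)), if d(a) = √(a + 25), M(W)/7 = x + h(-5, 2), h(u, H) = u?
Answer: √(4324 + I*√155) ≈ 65.757 + 0.0947*I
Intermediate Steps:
x = -2 (x = 3 + 5*(-1) = 3 - 5 = -2)
M(W) = -49 (M(W) = 7*(-2 - 5) = 7*(-7) = -49)
d(a) = √(25 + a)
√((-37 + M(-4)*(-89)) + d(-180)) = √((-37 - 49*(-89)) + √(25 - 180)) = √((-37 + 4361) + √(-155)) = √(4324 + I*√155)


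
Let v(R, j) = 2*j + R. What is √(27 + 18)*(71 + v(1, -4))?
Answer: 192*√5 ≈ 429.33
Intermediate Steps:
v(R, j) = R + 2*j
√(27 + 18)*(71 + v(1, -4)) = √(27 + 18)*(71 + (1 + 2*(-4))) = √45*(71 + (1 - 8)) = (3*√5)*(71 - 7) = (3*√5)*64 = 192*√5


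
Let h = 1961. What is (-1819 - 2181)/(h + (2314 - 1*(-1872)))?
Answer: -4000/6147 ≈ -0.65072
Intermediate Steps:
(-1819 - 2181)/(h + (2314 - 1*(-1872))) = (-1819 - 2181)/(1961 + (2314 - 1*(-1872))) = -4000/(1961 + (2314 + 1872)) = -4000/(1961 + 4186) = -4000/6147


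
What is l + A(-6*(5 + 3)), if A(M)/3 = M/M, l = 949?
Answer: 952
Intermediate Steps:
A(M) = 3 (A(M) = 3*(M/M) = 3*1 = 3)
l + A(-6*(5 + 3)) = 949 + 3 = 952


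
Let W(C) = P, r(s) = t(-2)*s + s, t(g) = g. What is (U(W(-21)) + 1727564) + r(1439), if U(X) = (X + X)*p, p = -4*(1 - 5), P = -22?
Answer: 1725421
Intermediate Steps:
r(s) = -s (r(s) = -2*s + s = -s)
W(C) = -22
p = 16 (p = -4*(-4) = 16)
U(X) = 32*X (U(X) = (X + X)*16 = (2*X)*16 = 32*X)
(U(W(-21)) + 1727564) + r(1439) = (32*(-22) + 1727564) - 1*1439 = (-704 + 1727564) - 1439 = 1726860 - 1439 = 1725421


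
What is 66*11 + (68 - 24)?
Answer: 770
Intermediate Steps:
66*11 + (68 - 24) = 726 + 44 = 770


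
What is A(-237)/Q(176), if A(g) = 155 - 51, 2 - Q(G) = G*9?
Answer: -52/791 ≈ -0.065740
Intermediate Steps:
Q(G) = 2 - 9*G (Q(G) = 2 - G*9 = 2 - 9*G)
A(g) = 104
A(-237)/Q(176) = 104/(2 - 9*176) = 104/(2 - 1584) = 104/(-1582) = 104*(-1/1582) = -52/791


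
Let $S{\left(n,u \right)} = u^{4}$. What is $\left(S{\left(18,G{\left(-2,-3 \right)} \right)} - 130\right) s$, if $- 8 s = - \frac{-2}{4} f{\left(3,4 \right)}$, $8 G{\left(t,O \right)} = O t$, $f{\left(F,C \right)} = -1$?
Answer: $- \frac{33199}{4096} \approx -8.1052$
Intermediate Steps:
$G{\left(t,O \right)} = \frac{O t}{8}$
$s = \frac{1}{16}$ ($s = - \frac{- \frac{-2}{4} \left(-1\right)}{8} = - \frac{\left(-1\right) \left(- \frac{1}{2}\right) \left(-1\right)}{8} = - \frac{\frac{1}{2} \left(-1\right)}{8} = \left(- \frac{1}{8}\right) \left(- \frac{1}{2}\right) = \frac{1}{16} \approx 0.0625$)
$\left(S{\left(18,G{\left(-2,-3 \right)} \right)} - 130\right) s = \left(\left(\frac{1}{8} \left(-3\right) \left(-2\right)\right)^{4} - 130\right) \frac{1}{16} = \left(\left(\frac{3}{4}\right)^{4} - 130\right) \frac{1}{16} = \left(\frac{81}{256} - 130\right) \frac{1}{16} = \left(- \frac{33199}{256}\right) \frac{1}{16} = - \frac{33199}{4096}$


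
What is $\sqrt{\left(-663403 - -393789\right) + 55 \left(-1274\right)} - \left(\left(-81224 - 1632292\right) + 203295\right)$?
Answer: $1510221 + 2 i \sqrt{84921} \approx 1.5102 \cdot 10^{6} + 582.82 i$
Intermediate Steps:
$\sqrt{\left(-663403 - -393789\right) + 55 \left(-1274\right)} - \left(\left(-81224 - 1632292\right) + 203295\right) = \sqrt{\left(-663403 + 393789\right) - 70070} - \left(-1713516 + 203295\right) = \sqrt{-269614 - 70070} - -1510221 = \sqrt{-339684} + 1510221 = 2 i \sqrt{84921} + 1510221 = 1510221 + 2 i \sqrt{84921}$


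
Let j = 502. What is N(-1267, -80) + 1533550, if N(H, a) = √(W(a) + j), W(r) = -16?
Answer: 1533550 + 9*√6 ≈ 1.5336e+6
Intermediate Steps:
N(H, a) = 9*√6 (N(H, a) = √(-16 + 502) = √486 = 9*√6)
N(-1267, -80) + 1533550 = 9*√6 + 1533550 = 1533550 + 9*√6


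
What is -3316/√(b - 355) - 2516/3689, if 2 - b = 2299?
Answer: -148/217 + 1658*I*√663/663 ≈ -0.68203 + 64.391*I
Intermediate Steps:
b = -2297 (b = 2 - 1*2299 = 2 - 2299 = -2297)
-3316/√(b - 355) - 2516/3689 = -3316/√(-2297 - 355) - 2516/3689 = -3316*(-I*√663/1326) - 2516*1/3689 = -3316*(-I*√663/1326) - 148/217 = -(-1658)*I*√663/663 - 148/217 = 1658*I*√663/663 - 148/217 = -148/217 + 1658*I*√663/663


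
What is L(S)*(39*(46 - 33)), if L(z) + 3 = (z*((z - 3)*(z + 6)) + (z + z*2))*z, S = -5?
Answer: -64896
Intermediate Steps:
L(z) = -3 + z*(3*z + z*(-3 + z)*(6 + z)) (L(z) = -3 + (z*((z - 3)*(z + 6)) + (z + z*2))*z = -3 + (z*((-3 + z)*(6 + z)) + (z + 2*z))*z = -3 + (z*(-3 + z)*(6 + z) + 3*z)*z = -3 + (3*z + z*(-3 + z)*(6 + z))*z = -3 + z*(3*z + z*(-3 + z)*(6 + z)))
L(S)*(39*(46 - 33)) = (-3 + (-5)⁴ - 15*(-5)² + 3*(-5)³)*(39*(46 - 33)) = (-3 + 625 - 15*25 + 3*(-125))*(39*13) = (-3 + 625 - 375 - 375)*507 = -128*507 = -64896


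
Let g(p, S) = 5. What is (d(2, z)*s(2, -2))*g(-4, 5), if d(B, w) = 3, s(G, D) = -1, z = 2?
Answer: -15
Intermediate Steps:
(d(2, z)*s(2, -2))*g(-4, 5) = (3*(-1))*5 = -3*5 = -15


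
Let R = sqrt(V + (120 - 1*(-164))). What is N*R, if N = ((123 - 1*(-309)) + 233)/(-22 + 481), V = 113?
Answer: 665*sqrt(397)/459 ≈ 28.867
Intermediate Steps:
N = 665/459 (N = ((123 + 309) + 233)/459 = (432 + 233)*(1/459) = 665*(1/459) = 665/459 ≈ 1.4488)
R = sqrt(397) (R = sqrt(113 + (120 - 1*(-164))) = sqrt(113 + (120 + 164)) = sqrt(113 + 284) = sqrt(397) ≈ 19.925)
N*R = 665*sqrt(397)/459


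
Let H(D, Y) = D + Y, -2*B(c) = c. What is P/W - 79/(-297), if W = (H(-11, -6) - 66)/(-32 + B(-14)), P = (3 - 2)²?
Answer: 13982/24651 ≈ 0.56720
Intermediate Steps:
B(c) = -c/2
P = 1 (P = 1² = 1)
W = 83/25 (W = ((-11 - 6) - 66)/(-32 - ½*(-14)) = (-17 - 66)/(-32 + 7) = -83/(-25) = -83*(-1/25) = 83/25 ≈ 3.3200)
P/W - 79/(-297) = 1/(83/25) - 79/(-297) = 1*(25/83) - 79*(-1/297) = 25/83 + 79/297 = 13982/24651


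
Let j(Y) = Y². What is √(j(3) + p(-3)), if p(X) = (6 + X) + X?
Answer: 3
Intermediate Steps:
p(X) = 6 + 2*X
√(j(3) + p(-3)) = √(3² + (6 + 2*(-3))) = √(9 + (6 - 6)) = √(9 + 0) = √9 = 3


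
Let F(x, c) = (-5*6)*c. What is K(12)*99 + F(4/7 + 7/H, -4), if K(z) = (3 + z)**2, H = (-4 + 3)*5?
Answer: 22395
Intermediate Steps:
H = -5 (H = -1*5 = -5)
F(x, c) = -30*c
K(12)*99 + F(4/7 + 7/H, -4) = (3 + 12)**2*99 - 30*(-4) = 15**2*99 + 120 = 225*99 + 120 = 22275 + 120 = 22395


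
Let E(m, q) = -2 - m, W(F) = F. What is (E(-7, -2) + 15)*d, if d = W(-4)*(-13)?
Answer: 1040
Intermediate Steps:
d = 52 (d = -4*(-13) = 52)
(E(-7, -2) + 15)*d = ((-2 - 1*(-7)) + 15)*52 = ((-2 + 7) + 15)*52 = (5 + 15)*52 = 20*52 = 1040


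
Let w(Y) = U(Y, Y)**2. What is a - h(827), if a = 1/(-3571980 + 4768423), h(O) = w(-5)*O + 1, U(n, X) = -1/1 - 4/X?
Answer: -1019369411/29911075 ≈ -34.080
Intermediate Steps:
U(n, X) = -1 - 4/X (U(n, X) = -1*1 - 4/X = -1 - 4/X)
w(Y) = (-4 - Y)**2/Y**2 (w(Y) = ((-4 - Y)/Y)**2 = (-4 - Y)**2/Y**2)
h(O) = 1 + O/25 (h(O) = ((4 - 5)**2/(-5)**2)*O + 1 = ((1/25)*(-1)**2)*O + 1 = ((1/25)*1)*O + 1 = O/25 + 1 = 1 + O/25)
a = 1/1196443 ≈ 8.3581e-7
a - h(827) = 1/1196443 - (1 + (1/25)*827) = 1/1196443 - (1 + 827/25) = 1/1196443 - 1*852/25 = 1/1196443 - 852/25 = -1019369411/29911075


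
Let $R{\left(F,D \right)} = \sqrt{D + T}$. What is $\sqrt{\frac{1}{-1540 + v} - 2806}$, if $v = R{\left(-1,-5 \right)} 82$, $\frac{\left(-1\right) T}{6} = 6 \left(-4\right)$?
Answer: $\frac{\sqrt{-8642482 + 460184 \sqrt{139}}}{2 \sqrt{770 - 41 \sqrt{139}}} \approx 52.972 i$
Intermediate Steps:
$T = 144$ ($T = - 6 \cdot 6 \left(-4\right) = \left(-6\right) \left(-24\right) = 144$)
$R{\left(F,D \right)} = \sqrt{144 + D}$ ($R{\left(F,D \right)} = \sqrt{D + 144} = \sqrt{144 + D}$)
$v = 82 \sqrt{139}$ ($v = \sqrt{144 - 5} \cdot 82 = \sqrt{139} \cdot 82 = 82 \sqrt{139} \approx 966.77$)
$\sqrt{\frac{1}{-1540 + v} - 2806} = \sqrt{\frac{1}{-1540 + 82 \sqrt{139}} - 2806} = \sqrt{-2806 + \frac{1}{-1540 + 82 \sqrt{139}}}$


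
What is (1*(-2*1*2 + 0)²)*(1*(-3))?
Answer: -48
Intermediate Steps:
(1*(-2*1*2 + 0)²)*(1*(-3)) = (1*(-2*2 + 0)²)*(-3) = (1*(-4 + 0)²)*(-3) = (1*(-4)²)*(-3) = (1*16)*(-3) = 16*(-3) = -48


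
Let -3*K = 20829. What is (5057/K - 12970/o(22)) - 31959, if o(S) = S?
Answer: -2485885689/76373 ≈ -32549.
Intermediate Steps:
K = -6943 (K = -⅓*20829 = -6943)
(5057/K - 12970/o(22)) - 31959 = (5057/(-6943) - 12970/22) - 31959 = (5057*(-1/6943) - 12970*1/22) - 31959 = (-5057/6943 - 6485/11) - 31959 = -45080982/76373 - 31959 = -2485885689/76373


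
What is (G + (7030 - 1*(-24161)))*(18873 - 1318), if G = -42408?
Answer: -196914435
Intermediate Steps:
(G + (7030 - 1*(-24161)))*(18873 - 1318) = (-42408 + (7030 - 1*(-24161)))*(18873 - 1318) = (-42408 + (7030 + 24161))*17555 = (-42408 + 31191)*17555 = -11217*17555 = -196914435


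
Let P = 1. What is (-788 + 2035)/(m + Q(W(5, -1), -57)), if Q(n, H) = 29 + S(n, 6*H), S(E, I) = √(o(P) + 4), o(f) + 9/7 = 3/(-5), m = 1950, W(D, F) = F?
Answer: 86373455/137075361 - 1247*√2590/137075361 ≈ 0.62965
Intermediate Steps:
o(f) = -66/35 (o(f) = -9/7 + 3/(-5) = -9/7 + 3*(-⅕) = -9/7 - ⅗ = -66/35)
S(E, I) = √2590/35 (S(E, I) = √(-66/35 + 4) = √(74/35) = √2590/35)
Q(n, H) = 29 + √2590/35
(-788 + 2035)/(m + Q(W(5, -1), -57)) = (-788 + 2035)/(1950 + (29 + √2590/35)) = 1247/(1979 + √2590/35)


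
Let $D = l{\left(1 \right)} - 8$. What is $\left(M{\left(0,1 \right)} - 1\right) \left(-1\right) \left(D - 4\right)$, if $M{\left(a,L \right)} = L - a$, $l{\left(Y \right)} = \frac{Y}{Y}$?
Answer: $0$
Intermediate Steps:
$l{\left(Y \right)} = 1$
$D = -7$ ($D = 1 - 8 = -7$)
$\left(M{\left(0,1 \right)} - 1\right) \left(-1\right) \left(D - 4\right) = \left(\left(1 - 0\right) - 1\right) \left(-1\right) \left(-7 - 4\right) = \left(\left(1 + 0\right) - 1\right) \left(-1\right) \left(-11\right) = \left(1 - 1\right) \left(-1\right) \left(-11\right) = 0 \left(-1\right) \left(-11\right) = 0 \left(-11\right) = 0$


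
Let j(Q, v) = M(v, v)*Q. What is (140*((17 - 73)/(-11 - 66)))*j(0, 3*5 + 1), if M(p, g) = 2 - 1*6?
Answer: 0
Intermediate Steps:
M(p, g) = -4 (M(p, g) = 2 - 6 = -4)
j(Q, v) = -4*Q
(140*((17 - 73)/(-11 - 66)))*j(0, 3*5 + 1) = (140*((17 - 73)/(-11 - 66)))*(-4*0) = (140*(-56/(-77)))*0 = (140*(-56*(-1/77)))*0 = (140*(8/11))*0 = (1120/11)*0 = 0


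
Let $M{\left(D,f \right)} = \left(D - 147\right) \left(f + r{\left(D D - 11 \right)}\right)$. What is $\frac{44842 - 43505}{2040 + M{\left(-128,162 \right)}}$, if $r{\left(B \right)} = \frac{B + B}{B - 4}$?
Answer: $- \frac{21885353}{704851340} \approx -0.03105$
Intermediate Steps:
$r{\left(B \right)} = \frac{2 B}{-4 + B}$
$M{\left(D,f \right)} = \left(-147 + D\right) \left(f + \frac{2 \left(-11 + D^{2}\right)}{-15 + D^{2}}\right)$ ($M{\left(D,f \right)} = \left(D - 147\right) \left(f + \frac{2 \left(D D - 11\right)}{-4 + \left(D D - 11\right)}\right) = \left(-147 + D\right) \left(f + \frac{2 \left(D^{2} - 11\right)}{-4 + \left(D^{2} - 11\right)}\right) = \left(-147 + D\right) \left(f + \frac{2 \left(-11 + D^{2}\right)}{-4 + \left(-11 + D^{2}\right)}\right) = \left(-147 + D\right) \left(f + \frac{2 \left(-11 + D^{2}\right)}{-15 + D^{2}}\right)$)
$\frac{44842 - 43505}{2040 + M{\left(-128,162 \right)}} = \frac{44842 - 43505}{2040 + \frac{3234 - 294 \left(-128\right)^{2} + 2 \left(-128\right) \left(-11 + \left(-128\right)^{2}\right) + 162 \left(-147 - 128\right) \left(-15 + \left(-128\right)^{2}\right)}{-15 + \left(-128\right)^{2}}} = \frac{1337}{2040 + \frac{3234 - 4816896 + 2 \left(-128\right) \left(-11 + 16384\right) + 162 \left(-275\right) \left(-15 + 16384\right)}{-15 + 16384}} = \frac{1337}{2040 + \frac{3234 - 4816896 + 2 \left(-128\right) 16373 + 162 \left(-275\right) 16369}{16369}} = \frac{1337}{2040 + \frac{3234 - 4816896 - 4191488 - 729238950}{16369}} = \frac{1337}{2040 + \frac{1}{16369} \left(-738244100\right)} = \frac{1337}{2040 - \frac{738244100}{16369}} = \frac{1337}{- \frac{704851340}{16369}} = 1337 \left(- \frac{16369}{704851340}\right) = - \frac{21885353}{704851340}$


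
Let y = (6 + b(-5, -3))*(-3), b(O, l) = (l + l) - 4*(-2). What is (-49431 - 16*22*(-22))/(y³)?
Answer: 41687/13824 ≈ 3.0156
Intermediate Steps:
b(O, l) = 8 + 2*l (b(O, l) = 2*l + 8 = 8 + 2*l)
y = -24 (y = (6 + (8 + 2*(-3)))*(-3) = (6 + (8 - 6))*(-3) = (6 + 2)*(-3) = 8*(-3) = -24)
(-49431 - 16*22*(-22))/(y³) = (-49431 - 16*22*(-22))/((-24)³) = (-49431 - 352*(-22))/(-13824) = (-49431 - 1*(-7744))*(-1/13824) = (-49431 + 7744)*(-1/13824) = -41687*(-1/13824) = 41687/13824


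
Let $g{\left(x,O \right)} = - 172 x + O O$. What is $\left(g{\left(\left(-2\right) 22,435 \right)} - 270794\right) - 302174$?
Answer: $-376175$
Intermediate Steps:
$g{\left(x,O \right)} = O^{2} - 172 x$ ($g{\left(x,O \right)} = - 172 x + O^{2} = O^{2} - 172 x$)
$\left(g{\left(\left(-2\right) 22,435 \right)} - 270794\right) - 302174 = \left(\left(435^{2} - 172 \left(\left(-2\right) 22\right)\right) - 270794\right) - 302174 = \left(\left(189225 - -7568\right) - 270794\right) - 302174 = \left(\left(189225 + 7568\right) - 270794\right) - 302174 = \left(196793 - 270794\right) - 302174 = -74001 - 302174 = -376175$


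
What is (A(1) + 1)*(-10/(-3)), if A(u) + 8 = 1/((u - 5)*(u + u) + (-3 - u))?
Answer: -425/18 ≈ -23.611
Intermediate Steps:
A(u) = -8 + 1/(-3 - u + 2*u*(-5 + u)) (A(u) = -8 + 1/((u - 5)*(u + u) + (-3 - u)) = -8 + 1/((-5 + u)*(2*u) + (-3 - u)) = -8 + 1/(2*u*(-5 + u) + (-3 - u)) = -8 + 1/(-3 - u + 2*u*(-5 + u)))
(A(1) + 1)*(-10/(-3)) = ((-25 - 88*1 + 16*1²)/(3 - 2*1² + 11*1) + 1)*(-10/(-3)) = ((-25 - 88 + 16*1)/(3 - 2*1 + 11) + 1)*(-10*(-⅓)) = ((-25 - 88 + 16)/(3 - 2 + 11) + 1)*(10/3) = (-97/12 + 1)*(10/3) = -85/12*10/3 = -425/18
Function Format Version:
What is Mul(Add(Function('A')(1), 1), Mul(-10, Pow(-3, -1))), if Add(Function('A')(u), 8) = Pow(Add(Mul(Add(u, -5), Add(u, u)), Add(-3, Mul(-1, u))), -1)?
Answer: Rational(-425, 18) ≈ -23.611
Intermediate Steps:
Function('A')(u) = Add(-8, Pow(Add(-3, Mul(-1, u), Mul(2, u, Add(-5, u))), -1)) (Function('A')(u) = Add(-8, Pow(Add(Mul(Add(u, -5), Add(u, u)), Add(-3, Mul(-1, u))), -1)) = Add(-8, Pow(Add(Mul(Add(-5, u), Mul(2, u)), Add(-3, Mul(-1, u))), -1)) = Add(-8, Pow(Add(Mul(2, u, Add(-5, u)), Add(-3, Mul(-1, u))), -1)) = Add(-8, Pow(Add(-3, Mul(-1, u), Mul(2, u, Add(-5, u))), -1)))
Mul(Add(Function('A')(1), 1), Mul(-10, Pow(-3, -1))) = Mul(Add(Mul(Pow(Add(3, Mul(-2, Pow(1, 2)), Mul(11, 1)), -1), Add(-25, Mul(-88, 1), Mul(16, Pow(1, 2)))), 1), Mul(-10, Pow(-3, -1))) = Mul(Add(Mul(Pow(Add(3, Mul(-2, 1), 11), -1), Add(-25, -88, Mul(16, 1))), 1), Mul(-10, Rational(-1, 3))) = Mul(Add(Mul(Pow(Add(3, -2, 11), -1), Add(-25, -88, 16)), 1), Rational(10, 3)) = Mul(Add(Mul(Pow(12, -1), -97), 1), Rational(10, 3)) = Mul(Add(Mul(Rational(1, 12), -97), 1), Rational(10, 3)) = Mul(Add(Rational(-97, 12), 1), Rational(10, 3)) = Mul(Rational(-85, 12), Rational(10, 3)) = Rational(-425, 18)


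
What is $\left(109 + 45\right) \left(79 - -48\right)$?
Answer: $19558$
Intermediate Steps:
$\left(109 + 45\right) \left(79 - -48\right) = 154 \left(79 + 48\right) = 154 \cdot 127 = 19558$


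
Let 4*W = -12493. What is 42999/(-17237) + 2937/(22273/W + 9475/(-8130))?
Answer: -94147751901165/264098774909 ≈ -356.49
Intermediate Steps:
W = -12493/4 (W = (1/4)*(-12493) = -12493/4 ≈ -3123.3)
42999/(-17237) + 2937/(22273/W + 9475/(-8130)) = 42999/(-17237) + 2937/(22273/(-12493/4) + 9475/(-8130)) = 42999*(-1/17237) + 2937/(22273*(-4/12493) + 9475*(-1/8130)) = -3909/1567 + 2937/(-89092/12493 - 1895/1626) = -3909/1567 + 2937/(-168537827/20313618) = -3909/1567 + 2937*(-20313618/168537827) = -3909/1567 - 59661096066/168537827 = -94147751901165/264098774909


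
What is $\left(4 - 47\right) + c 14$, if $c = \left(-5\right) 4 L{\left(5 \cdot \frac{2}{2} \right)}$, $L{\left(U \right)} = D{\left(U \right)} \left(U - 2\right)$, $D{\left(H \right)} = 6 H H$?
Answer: $-126043$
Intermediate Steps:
$D{\left(H \right)} = 6 H^{2}$
$L{\left(U \right)} = 6 U^{2} \left(-2 + U\right)$ ($L{\left(U \right)} = 6 U^{2} \left(U - 2\right) = 6 U^{2} \left(-2 + U\right)$)
$c = -9000$ ($c = \left(-5\right) 4 \cdot 6 \left(5 \cdot \frac{2}{2}\right)^{2} \left(-2 + 5 \cdot \frac{2}{2}\right) = - 20 \cdot 6 \left(5 \cdot 2 \cdot \frac{1}{2}\right)^{2} \left(-2 + 5 \cdot 2 \cdot \frac{1}{2}\right) = - 20 \cdot 6 \left(5 \cdot 1\right)^{2} \left(-2 + 5 \cdot 1\right) = - 20 \cdot 6 \cdot 5^{2} \left(-2 + 5\right) = - 20 \cdot 6 \cdot 25 \cdot 3 = \left(-20\right) 450 = -9000$)
$\left(4 - 47\right) + c 14 = \left(4 - 47\right) - 126000 = -43 - 126000 = -126043$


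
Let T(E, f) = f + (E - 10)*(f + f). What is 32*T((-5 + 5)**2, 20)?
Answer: -12160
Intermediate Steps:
T(E, f) = f + 2*f*(-10 + E) (T(E, f) = f + (-10 + E)*(2*f) = f + 2*f*(-10 + E))
32*T((-5 + 5)**2, 20) = 32*(20*(-19 + 2*(-5 + 5)**2)) = 32*(20*(-19 + 2*0**2)) = 32*(20*(-19 + 2*0)) = 32*(20*(-19 + 0)) = 32*(20*(-19)) = 32*(-380) = -12160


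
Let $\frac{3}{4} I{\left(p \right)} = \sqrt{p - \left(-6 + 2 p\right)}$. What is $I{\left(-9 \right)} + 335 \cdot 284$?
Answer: $95140 + \frac{4 \sqrt{15}}{3} \approx 95145.0$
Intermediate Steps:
$I{\left(p \right)} = \frac{4 \sqrt{6 - p}}{3}$ ($I{\left(p \right)} = \frac{4 \sqrt{p - \left(-6 + 2 p\right)}}{3} = \frac{4 \sqrt{6 - p}}{3}$)
$I{\left(-9 \right)} + 335 \cdot 284 = \frac{4 \sqrt{6 - -9}}{3} + 335 \cdot 284 = \frac{4 \sqrt{6 + 9}}{3} + 95140 = \frac{4 \sqrt{15}}{3} + 95140 = 95140 + \frac{4 \sqrt{15}}{3}$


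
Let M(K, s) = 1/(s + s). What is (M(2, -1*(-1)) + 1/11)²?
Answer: 169/484 ≈ 0.34917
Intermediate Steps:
M(K, s) = 1/(2*s)
(M(2, -1*(-1)) + 1/11)² = (1/(2*((-1*(-1)))) + 1/11)² = ((½)/1 + 1/11)² = ((½)*1 + 1/11)² = (½ + 1/11)² = (13/22)² = 169/484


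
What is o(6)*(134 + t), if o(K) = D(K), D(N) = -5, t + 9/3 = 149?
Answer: -1400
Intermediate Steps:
t = 146 (t = -3 + 149 = 146)
o(K) = -5
o(6)*(134 + t) = -5*(134 + 146) = -5*280 = -1400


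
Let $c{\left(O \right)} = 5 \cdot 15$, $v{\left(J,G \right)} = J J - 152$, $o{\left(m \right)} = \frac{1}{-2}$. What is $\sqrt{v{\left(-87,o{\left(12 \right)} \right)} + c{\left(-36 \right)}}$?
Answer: $2 \sqrt{1873} \approx 86.556$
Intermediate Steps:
$o{\left(m \right)} = - \frac{1}{2}$
$v{\left(J,G \right)} = -152 + J^{2}$ ($v{\left(J,G \right)} = J^{2} - 152 = -152 + J^{2}$)
$c{\left(O \right)} = 75$
$\sqrt{v{\left(-87,o{\left(12 \right)} \right)} + c{\left(-36 \right)}} = \sqrt{\left(-152 + \left(-87\right)^{2}\right) + 75} = \sqrt{\left(-152 + 7569\right) + 75} = \sqrt{7417 + 75} = \sqrt{7492} = 2 \sqrt{1873}$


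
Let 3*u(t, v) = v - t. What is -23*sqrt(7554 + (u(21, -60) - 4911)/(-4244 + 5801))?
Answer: -92*sqrt(127118670)/519 ≈ -1998.6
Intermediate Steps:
u(t, v) = -t/3 + v/3 (u(t, v) = (v - t)/3 = -t/3 + v/3)
-23*sqrt(7554 + (u(21, -60) - 4911)/(-4244 + 5801)) = -23*sqrt(7554 + ((-1/3*21 + (1/3)*(-60)) - 4911)/(-4244 + 5801)) = -23*sqrt(7554 + ((-7 - 20) - 4911)/1557) = -23*sqrt(7554 + (-27 - 4911)*(1/1557)) = -23*sqrt(7554 - 4938*1/1557) = -23*sqrt(7554 - 1646/519) = -92*sqrt(127118670)/519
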